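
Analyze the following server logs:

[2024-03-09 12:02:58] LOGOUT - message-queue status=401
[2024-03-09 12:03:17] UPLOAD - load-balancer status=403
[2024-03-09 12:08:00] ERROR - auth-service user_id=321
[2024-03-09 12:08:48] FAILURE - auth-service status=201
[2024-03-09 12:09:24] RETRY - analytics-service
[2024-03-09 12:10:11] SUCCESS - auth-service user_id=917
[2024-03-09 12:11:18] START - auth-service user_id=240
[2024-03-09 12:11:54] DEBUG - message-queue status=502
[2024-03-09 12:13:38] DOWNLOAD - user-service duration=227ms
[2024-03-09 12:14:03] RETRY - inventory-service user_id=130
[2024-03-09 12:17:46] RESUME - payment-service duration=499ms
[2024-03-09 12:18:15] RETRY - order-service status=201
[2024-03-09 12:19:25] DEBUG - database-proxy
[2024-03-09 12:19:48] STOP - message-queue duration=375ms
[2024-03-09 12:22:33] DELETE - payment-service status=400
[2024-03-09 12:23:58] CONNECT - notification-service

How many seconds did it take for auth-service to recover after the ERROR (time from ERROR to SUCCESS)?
131

To calculate recovery time:

1. Find ERROR event for auth-service: 2024-03-09 12:08:00
2. Find next SUCCESS event for auth-service: 2024-03-09 12:10:11
3. Recovery time: 2024-03-09 12:10:11 - 2024-03-09 12:08:00 = 131 seconds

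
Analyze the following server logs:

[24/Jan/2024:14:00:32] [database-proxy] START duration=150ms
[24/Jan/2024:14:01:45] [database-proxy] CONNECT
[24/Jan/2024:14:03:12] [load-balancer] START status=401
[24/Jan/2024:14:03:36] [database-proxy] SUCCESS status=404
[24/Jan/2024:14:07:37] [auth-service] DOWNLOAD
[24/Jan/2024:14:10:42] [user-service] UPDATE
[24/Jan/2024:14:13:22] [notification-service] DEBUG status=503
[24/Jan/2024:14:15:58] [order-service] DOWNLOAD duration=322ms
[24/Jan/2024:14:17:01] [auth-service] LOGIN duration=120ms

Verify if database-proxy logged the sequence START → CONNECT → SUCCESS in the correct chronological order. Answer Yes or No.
Yes

To verify sequence order:

1. Find all events in sequence START → CONNECT → SUCCESS for database-proxy
2. Extract their timestamps
3. Check if timestamps are in ascending order
4. Result: Yes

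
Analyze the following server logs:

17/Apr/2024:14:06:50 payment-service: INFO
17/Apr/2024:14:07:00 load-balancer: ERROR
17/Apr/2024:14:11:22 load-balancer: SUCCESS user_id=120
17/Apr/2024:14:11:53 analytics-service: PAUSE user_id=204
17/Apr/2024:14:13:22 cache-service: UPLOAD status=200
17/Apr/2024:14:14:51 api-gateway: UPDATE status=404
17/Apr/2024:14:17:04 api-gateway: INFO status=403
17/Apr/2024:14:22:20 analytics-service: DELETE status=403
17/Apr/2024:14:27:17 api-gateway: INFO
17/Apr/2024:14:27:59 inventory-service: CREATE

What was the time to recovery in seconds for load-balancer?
262

To calculate recovery time:

1. Find ERROR event for load-balancer: 17/Apr/2024:14:07:00
2. Find next SUCCESS event for load-balancer: 17/Apr/2024:14:11:22
3. Recovery time: 17/Apr/2024:14:11:22 - 17/Apr/2024:14:07:00 = 262 seconds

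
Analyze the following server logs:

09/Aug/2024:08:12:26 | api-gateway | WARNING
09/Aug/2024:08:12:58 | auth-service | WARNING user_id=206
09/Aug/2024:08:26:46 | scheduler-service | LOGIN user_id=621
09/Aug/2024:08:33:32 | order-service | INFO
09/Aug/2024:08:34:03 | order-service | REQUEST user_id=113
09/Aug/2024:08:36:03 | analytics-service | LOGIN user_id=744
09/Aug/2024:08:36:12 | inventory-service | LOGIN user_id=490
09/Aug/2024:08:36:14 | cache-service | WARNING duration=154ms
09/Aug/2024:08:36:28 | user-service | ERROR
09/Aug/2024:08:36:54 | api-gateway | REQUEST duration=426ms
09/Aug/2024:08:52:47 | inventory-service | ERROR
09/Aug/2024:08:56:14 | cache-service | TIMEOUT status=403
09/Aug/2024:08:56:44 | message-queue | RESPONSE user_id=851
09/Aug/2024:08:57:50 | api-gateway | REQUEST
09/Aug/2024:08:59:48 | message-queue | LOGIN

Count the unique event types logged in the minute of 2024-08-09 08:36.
4

To count unique event types:

1. Filter events in the minute starting at 2024-08-09 08:36
2. Extract event types from matching entries
3. Count unique types: 4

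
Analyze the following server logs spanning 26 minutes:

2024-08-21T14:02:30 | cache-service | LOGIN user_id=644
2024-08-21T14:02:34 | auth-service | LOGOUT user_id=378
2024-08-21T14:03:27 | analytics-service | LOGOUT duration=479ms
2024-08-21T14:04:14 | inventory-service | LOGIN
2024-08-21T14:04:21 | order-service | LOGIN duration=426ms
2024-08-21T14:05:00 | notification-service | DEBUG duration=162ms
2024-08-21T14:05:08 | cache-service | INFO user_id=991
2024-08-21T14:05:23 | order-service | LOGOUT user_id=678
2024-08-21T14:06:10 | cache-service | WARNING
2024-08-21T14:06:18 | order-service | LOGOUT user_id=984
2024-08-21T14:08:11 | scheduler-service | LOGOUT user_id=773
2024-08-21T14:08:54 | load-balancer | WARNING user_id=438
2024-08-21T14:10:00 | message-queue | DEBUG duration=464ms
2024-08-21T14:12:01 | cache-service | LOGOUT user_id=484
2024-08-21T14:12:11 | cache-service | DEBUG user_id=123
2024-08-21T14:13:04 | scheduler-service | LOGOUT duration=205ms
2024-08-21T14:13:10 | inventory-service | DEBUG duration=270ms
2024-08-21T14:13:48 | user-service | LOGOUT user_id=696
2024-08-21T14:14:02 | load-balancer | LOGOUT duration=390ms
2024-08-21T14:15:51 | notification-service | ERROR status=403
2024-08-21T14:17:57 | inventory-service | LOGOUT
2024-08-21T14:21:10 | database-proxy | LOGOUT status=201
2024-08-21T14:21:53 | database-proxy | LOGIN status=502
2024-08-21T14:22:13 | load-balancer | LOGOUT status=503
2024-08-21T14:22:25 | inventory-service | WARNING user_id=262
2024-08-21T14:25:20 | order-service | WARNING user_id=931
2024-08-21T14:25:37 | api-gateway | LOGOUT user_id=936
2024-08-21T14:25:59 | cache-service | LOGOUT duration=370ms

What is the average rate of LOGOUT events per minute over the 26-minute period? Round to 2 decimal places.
0.54

To calculate the rate:

1. Count total LOGOUT events: 14
2. Total time period: 26 minutes
3. Rate = 14 / 26 = 0.54 events per minute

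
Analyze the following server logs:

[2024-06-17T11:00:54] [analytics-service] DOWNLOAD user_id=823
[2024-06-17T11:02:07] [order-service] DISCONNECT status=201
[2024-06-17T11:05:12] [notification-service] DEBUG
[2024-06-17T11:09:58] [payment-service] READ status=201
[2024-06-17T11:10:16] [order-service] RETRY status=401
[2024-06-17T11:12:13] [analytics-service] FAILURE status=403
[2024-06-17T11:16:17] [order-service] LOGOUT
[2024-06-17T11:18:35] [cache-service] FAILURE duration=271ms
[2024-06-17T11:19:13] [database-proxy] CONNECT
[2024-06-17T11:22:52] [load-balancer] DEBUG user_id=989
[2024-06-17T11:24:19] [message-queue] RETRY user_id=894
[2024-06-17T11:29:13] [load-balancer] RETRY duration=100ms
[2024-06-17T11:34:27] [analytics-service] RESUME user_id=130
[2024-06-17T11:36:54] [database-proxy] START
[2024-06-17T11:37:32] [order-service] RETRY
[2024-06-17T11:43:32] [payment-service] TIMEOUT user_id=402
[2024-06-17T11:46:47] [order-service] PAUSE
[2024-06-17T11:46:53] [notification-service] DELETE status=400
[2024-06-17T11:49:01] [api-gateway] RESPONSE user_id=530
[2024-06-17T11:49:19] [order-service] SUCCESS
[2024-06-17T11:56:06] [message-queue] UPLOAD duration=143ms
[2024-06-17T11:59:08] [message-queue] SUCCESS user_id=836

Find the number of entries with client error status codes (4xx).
3

To find matching entries:

1. Pattern to match: client error status codes (4xx)
2. Scan each log entry for the pattern
3. Count matches: 3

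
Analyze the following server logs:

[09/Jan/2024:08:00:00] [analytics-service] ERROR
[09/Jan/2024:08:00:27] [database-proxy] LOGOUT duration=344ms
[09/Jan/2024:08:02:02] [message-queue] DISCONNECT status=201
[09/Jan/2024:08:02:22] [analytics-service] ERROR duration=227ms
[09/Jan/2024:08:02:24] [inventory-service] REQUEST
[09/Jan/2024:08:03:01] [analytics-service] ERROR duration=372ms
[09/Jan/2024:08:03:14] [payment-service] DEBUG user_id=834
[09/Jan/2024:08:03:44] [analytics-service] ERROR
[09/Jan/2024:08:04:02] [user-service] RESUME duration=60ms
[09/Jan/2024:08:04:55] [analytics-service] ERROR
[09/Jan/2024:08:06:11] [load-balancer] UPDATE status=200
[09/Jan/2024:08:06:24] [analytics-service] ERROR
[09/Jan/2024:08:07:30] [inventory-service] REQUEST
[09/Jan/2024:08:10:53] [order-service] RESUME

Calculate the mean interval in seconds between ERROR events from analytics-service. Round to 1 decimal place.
76.8

To calculate average interval:

1. Find all ERROR events for analytics-service in order
2. Calculate time gaps between consecutive events
3. Compute mean of gaps: 384 / 5 = 76.8 seconds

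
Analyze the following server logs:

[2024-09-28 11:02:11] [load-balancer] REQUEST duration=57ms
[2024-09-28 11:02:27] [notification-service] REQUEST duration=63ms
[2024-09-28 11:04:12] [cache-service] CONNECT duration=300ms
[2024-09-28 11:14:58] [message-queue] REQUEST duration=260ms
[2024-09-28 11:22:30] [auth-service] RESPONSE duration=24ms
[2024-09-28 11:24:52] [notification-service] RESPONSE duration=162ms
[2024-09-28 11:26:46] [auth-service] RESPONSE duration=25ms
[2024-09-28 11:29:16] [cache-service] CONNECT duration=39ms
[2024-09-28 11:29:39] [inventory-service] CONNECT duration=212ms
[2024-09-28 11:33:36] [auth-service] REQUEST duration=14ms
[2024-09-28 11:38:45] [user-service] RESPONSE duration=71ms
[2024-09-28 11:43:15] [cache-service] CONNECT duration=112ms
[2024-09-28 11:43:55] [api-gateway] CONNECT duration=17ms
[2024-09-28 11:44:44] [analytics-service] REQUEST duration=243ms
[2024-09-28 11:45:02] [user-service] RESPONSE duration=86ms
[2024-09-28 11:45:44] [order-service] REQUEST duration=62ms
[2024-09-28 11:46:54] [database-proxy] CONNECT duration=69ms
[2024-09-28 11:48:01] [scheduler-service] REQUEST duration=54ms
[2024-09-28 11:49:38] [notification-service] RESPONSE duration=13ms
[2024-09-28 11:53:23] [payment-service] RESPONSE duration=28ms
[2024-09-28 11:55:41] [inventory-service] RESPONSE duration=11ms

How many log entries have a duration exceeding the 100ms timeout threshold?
6

To count timeouts:

1. Threshold: 100ms
2. Extract duration from each log entry
3. Count entries where duration > 100
4. Timeout count: 6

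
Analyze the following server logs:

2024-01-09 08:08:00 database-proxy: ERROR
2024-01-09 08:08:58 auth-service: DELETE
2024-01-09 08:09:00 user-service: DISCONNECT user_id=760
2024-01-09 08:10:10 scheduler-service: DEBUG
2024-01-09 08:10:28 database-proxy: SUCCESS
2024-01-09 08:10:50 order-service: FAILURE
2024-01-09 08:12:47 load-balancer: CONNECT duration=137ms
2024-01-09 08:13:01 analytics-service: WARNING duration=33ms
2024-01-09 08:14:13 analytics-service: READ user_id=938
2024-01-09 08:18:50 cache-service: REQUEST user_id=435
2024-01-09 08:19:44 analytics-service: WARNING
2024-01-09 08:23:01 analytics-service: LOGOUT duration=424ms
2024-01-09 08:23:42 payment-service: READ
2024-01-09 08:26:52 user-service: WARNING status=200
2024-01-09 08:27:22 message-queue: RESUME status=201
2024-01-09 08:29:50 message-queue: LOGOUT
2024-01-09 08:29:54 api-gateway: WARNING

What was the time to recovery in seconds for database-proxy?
148

To calculate recovery time:

1. Find ERROR event for database-proxy: 2024-01-09 08:08:00
2. Find next SUCCESS event for database-proxy: 2024-01-09 08:10:28
3. Recovery time: 2024-01-09 08:10:28 - 2024-01-09 08:08:00 = 148 seconds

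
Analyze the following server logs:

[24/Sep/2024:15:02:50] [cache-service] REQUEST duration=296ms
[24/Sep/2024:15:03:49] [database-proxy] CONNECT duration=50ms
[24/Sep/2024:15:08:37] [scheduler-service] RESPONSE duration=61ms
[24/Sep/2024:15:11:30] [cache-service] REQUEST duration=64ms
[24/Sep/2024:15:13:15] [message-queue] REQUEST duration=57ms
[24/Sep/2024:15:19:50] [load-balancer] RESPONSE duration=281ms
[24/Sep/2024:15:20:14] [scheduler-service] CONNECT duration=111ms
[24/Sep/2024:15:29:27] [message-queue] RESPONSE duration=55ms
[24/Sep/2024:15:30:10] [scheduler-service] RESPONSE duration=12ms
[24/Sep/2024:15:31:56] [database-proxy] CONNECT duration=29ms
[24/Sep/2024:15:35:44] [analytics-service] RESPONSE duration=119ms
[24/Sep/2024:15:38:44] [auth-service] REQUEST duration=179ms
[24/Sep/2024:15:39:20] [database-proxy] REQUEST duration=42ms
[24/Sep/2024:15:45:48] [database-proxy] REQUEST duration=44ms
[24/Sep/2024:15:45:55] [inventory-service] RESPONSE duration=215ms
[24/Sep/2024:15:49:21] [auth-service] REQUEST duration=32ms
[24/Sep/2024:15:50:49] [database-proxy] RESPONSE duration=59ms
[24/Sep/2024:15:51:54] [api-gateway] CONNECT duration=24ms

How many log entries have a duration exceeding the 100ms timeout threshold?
6

To count timeouts:

1. Threshold: 100ms
2. Extract duration from each log entry
3. Count entries where duration > 100
4. Timeout count: 6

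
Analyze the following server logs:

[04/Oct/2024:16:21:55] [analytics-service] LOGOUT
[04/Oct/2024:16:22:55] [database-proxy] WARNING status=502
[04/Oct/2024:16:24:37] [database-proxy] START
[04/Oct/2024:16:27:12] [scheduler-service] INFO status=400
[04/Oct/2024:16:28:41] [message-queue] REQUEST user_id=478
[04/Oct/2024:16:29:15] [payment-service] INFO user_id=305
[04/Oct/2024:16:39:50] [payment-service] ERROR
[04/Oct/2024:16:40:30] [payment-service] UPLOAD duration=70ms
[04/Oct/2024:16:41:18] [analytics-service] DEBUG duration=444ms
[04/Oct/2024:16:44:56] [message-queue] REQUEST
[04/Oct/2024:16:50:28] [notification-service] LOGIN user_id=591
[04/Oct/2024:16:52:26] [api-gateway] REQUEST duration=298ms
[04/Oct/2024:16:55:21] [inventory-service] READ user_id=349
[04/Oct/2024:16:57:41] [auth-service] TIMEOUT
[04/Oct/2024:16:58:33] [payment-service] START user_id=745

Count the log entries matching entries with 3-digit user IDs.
5

To find matching entries:

1. Pattern to match: entries with 3-digit user IDs
2. Scan each log entry for the pattern
3. Count matches: 5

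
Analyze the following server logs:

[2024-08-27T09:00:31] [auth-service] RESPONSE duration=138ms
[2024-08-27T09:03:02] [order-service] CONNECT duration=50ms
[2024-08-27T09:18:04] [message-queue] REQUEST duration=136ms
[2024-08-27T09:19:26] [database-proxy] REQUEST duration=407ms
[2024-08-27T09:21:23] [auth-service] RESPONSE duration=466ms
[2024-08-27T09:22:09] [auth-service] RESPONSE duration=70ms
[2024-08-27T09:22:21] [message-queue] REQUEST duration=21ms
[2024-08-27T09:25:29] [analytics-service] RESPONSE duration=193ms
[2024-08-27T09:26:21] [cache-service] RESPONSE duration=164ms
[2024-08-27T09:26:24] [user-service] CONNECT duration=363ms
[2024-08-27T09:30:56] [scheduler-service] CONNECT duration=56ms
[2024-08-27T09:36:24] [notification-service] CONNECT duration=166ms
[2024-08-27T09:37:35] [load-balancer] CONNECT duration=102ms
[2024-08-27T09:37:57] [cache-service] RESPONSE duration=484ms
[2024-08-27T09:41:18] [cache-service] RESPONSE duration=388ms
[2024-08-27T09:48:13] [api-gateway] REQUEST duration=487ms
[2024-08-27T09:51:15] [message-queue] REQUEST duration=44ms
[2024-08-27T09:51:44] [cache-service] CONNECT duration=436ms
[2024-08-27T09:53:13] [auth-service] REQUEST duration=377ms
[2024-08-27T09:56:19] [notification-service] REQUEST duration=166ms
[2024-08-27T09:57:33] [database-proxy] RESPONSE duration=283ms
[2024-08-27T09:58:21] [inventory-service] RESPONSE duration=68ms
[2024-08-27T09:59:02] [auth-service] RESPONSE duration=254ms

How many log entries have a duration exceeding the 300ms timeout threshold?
8

To count timeouts:

1. Threshold: 300ms
2. Extract duration from each log entry
3. Count entries where duration > 300
4. Timeout count: 8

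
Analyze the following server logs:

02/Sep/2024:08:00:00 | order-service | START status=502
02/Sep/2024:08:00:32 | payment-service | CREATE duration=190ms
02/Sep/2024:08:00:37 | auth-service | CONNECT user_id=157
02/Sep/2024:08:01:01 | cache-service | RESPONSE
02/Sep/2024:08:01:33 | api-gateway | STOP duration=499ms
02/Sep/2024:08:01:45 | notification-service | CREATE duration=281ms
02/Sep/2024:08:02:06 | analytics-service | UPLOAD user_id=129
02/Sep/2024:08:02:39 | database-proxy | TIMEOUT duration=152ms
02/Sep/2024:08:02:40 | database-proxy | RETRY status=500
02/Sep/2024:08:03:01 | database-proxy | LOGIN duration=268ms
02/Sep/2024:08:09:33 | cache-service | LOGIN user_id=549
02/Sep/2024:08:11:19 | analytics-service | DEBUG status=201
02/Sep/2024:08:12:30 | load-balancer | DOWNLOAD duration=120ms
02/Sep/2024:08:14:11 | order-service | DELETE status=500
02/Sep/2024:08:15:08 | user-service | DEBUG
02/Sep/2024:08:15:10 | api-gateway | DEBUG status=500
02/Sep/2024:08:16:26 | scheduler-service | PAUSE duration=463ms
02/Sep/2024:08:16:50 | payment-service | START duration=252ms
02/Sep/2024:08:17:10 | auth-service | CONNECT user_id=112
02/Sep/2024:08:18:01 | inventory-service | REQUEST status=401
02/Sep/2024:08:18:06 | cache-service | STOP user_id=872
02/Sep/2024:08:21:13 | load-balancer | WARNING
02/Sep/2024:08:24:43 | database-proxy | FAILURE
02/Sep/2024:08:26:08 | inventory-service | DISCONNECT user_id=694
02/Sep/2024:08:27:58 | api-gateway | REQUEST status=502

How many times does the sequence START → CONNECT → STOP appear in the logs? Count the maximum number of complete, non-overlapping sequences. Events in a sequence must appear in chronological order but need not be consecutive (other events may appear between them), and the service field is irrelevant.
2

To count sequences:

1. Look for pattern: START → CONNECT → STOP
2. Greedily scan the log in chronological order, matching each sequence element in turn (ignoring service)
3. Each time the full pattern completes, increment the count and restart matching from the next event
4. Complete non-overlapping sequences found: 2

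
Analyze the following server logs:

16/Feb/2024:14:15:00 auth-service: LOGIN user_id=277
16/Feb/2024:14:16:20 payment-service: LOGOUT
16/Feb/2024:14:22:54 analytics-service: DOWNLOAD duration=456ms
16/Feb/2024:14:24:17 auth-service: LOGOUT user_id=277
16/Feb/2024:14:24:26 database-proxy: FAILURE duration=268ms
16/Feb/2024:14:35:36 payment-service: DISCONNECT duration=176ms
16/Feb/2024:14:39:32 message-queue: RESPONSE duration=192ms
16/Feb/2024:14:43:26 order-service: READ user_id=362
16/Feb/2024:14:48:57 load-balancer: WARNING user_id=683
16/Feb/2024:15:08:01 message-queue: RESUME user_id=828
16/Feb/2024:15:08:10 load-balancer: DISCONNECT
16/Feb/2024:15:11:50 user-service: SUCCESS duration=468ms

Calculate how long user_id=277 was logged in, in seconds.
557

To calculate session duration:

1. Find LOGIN event for user_id=277: 16/Feb/2024:14:15:00
2. Find LOGOUT event for user_id=277: 16/Feb/2024:14:24:17
3. Session duration: 16/Feb/2024:14:24:17 - 16/Feb/2024:14:15:00 = 557 seconds (9 minutes)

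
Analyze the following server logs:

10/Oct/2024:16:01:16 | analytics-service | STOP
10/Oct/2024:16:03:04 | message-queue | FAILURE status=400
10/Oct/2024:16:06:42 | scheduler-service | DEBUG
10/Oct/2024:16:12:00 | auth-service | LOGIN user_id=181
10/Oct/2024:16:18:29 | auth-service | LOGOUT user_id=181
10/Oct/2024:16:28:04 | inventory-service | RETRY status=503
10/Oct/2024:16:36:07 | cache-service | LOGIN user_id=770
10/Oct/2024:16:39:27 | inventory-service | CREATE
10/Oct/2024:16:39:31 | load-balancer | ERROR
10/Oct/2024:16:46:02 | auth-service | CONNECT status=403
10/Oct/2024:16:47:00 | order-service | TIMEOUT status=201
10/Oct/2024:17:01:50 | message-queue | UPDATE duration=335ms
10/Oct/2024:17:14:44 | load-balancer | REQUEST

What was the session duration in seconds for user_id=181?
389

To calculate session duration:

1. Find LOGIN event for user_id=181: 10/Oct/2024:16:12:00
2. Find LOGOUT event for user_id=181: 10/Oct/2024:16:18:29
3. Session duration: 10/Oct/2024:16:18:29 - 10/Oct/2024:16:12:00 = 389 seconds (6 minutes)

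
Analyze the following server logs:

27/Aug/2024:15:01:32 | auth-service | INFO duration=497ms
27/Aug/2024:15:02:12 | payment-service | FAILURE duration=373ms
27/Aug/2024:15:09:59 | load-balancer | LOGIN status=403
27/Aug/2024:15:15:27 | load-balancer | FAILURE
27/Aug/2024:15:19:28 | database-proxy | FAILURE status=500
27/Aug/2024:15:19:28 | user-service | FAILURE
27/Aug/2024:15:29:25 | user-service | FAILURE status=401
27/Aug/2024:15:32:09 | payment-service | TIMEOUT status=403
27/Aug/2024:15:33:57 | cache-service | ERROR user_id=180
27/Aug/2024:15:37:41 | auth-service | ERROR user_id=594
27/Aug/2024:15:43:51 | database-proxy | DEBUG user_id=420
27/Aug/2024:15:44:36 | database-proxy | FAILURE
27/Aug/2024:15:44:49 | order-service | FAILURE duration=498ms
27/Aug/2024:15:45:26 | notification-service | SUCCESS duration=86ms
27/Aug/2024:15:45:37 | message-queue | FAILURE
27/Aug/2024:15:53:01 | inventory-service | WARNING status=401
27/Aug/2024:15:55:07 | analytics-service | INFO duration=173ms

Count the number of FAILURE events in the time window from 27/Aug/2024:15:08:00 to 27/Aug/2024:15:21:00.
3

To count events in the time window:

1. Window boundaries: 27/Aug/2024:15:08:00 to 27/Aug/2024:15:21:00
2. Filter for FAILURE events within this window
3. Count matching events: 3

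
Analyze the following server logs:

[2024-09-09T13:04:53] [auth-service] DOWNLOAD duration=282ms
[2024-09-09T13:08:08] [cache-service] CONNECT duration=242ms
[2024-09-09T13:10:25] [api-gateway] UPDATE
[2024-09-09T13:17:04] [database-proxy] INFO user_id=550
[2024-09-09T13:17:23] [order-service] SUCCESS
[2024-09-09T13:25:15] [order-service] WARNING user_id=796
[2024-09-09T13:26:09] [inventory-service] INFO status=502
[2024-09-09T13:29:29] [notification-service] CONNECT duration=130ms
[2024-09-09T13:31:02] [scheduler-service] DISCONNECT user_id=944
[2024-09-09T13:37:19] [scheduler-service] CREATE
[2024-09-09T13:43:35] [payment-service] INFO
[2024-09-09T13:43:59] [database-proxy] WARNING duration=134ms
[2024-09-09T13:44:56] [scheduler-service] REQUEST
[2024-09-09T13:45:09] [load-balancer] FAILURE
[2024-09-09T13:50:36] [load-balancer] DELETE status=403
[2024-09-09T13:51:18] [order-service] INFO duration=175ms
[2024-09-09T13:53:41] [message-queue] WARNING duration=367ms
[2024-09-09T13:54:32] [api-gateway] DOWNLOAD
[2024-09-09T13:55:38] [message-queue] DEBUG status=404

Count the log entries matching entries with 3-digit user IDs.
3

To find matching entries:

1. Pattern to match: entries with 3-digit user IDs
2. Scan each log entry for the pattern
3. Count matches: 3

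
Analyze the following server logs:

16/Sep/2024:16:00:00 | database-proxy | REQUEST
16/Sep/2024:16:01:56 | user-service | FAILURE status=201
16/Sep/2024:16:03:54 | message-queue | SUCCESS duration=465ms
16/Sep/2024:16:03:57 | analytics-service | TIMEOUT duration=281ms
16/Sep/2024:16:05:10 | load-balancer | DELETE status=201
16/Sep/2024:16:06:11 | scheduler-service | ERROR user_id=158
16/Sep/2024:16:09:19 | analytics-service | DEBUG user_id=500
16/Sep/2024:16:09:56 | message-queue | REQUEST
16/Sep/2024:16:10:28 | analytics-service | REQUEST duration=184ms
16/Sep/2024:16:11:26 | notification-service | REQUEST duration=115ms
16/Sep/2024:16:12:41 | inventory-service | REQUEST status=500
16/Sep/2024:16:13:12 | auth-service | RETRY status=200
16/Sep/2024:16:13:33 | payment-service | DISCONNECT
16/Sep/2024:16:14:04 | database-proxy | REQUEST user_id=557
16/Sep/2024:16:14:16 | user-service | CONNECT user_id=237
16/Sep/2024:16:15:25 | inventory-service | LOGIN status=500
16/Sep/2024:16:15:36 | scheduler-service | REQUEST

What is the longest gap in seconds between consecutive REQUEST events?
596

To find the longest gap:

1. Extract all REQUEST events in chronological order
2. Calculate time differences between consecutive events
3. Find the maximum difference
4. Longest gap: 596 seconds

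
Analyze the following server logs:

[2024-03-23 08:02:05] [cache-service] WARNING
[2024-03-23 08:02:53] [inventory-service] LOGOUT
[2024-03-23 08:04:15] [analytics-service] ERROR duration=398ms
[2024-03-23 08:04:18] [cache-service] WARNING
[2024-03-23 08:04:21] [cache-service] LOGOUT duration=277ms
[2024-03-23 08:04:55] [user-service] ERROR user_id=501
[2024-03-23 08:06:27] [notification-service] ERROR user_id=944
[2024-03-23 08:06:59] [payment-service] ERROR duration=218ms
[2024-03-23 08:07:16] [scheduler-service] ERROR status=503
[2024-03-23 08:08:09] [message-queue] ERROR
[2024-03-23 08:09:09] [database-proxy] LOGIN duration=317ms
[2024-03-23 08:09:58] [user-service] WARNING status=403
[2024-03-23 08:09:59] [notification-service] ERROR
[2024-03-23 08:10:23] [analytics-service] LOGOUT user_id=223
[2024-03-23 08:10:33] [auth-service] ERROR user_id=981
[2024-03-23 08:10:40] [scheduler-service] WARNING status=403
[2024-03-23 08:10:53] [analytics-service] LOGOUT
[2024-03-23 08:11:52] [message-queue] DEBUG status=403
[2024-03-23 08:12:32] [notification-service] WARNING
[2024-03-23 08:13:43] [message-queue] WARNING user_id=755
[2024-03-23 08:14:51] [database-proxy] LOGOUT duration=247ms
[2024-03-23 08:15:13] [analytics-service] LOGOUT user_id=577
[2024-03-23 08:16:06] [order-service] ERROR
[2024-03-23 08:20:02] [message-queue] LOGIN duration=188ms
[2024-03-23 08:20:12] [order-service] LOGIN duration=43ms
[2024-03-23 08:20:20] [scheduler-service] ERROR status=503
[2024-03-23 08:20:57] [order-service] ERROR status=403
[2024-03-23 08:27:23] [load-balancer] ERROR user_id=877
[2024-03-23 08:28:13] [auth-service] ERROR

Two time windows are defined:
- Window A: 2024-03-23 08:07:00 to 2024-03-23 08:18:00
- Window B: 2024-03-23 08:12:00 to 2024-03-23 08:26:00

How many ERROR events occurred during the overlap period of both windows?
1

To find overlap events:

1. Window A: 2024-03-23 08:07:00 to 2024-03-23 08:18:00
2. Window B: 2024-03-23 08:12:00 to 2024-03-23 08:26:00
3. Overlap period: 2024-03-23 08:12:00 to 2024-03-23 08:18:00
4. Count ERROR events in overlap: 1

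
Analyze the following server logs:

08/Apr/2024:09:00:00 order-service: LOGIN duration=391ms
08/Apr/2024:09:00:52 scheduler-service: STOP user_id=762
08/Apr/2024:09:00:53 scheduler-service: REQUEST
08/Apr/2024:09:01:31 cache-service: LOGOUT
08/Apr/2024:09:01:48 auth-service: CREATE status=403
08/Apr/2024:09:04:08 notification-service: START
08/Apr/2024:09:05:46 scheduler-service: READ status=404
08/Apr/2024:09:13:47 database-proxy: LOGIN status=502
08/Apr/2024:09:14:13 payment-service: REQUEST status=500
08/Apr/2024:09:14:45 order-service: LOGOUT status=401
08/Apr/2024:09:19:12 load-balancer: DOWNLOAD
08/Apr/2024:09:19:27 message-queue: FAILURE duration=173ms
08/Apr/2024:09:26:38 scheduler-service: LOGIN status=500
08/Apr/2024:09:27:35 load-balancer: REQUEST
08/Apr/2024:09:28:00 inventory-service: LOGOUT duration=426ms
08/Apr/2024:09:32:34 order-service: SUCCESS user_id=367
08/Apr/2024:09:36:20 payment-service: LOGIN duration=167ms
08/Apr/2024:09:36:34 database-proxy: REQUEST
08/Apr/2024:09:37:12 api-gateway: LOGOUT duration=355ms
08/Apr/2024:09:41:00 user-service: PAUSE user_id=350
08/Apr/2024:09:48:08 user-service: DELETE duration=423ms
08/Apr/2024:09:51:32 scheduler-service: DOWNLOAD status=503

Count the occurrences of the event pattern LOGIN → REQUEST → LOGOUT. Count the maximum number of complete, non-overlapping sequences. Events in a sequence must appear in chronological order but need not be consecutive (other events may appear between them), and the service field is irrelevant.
4

To count sequences:

1. Look for pattern: LOGIN → REQUEST → LOGOUT
2. Greedily scan the log in chronological order, matching each sequence element in turn (ignoring service)
3. Each time the full pattern completes, increment the count and restart matching from the next event
4. Complete non-overlapping sequences found: 4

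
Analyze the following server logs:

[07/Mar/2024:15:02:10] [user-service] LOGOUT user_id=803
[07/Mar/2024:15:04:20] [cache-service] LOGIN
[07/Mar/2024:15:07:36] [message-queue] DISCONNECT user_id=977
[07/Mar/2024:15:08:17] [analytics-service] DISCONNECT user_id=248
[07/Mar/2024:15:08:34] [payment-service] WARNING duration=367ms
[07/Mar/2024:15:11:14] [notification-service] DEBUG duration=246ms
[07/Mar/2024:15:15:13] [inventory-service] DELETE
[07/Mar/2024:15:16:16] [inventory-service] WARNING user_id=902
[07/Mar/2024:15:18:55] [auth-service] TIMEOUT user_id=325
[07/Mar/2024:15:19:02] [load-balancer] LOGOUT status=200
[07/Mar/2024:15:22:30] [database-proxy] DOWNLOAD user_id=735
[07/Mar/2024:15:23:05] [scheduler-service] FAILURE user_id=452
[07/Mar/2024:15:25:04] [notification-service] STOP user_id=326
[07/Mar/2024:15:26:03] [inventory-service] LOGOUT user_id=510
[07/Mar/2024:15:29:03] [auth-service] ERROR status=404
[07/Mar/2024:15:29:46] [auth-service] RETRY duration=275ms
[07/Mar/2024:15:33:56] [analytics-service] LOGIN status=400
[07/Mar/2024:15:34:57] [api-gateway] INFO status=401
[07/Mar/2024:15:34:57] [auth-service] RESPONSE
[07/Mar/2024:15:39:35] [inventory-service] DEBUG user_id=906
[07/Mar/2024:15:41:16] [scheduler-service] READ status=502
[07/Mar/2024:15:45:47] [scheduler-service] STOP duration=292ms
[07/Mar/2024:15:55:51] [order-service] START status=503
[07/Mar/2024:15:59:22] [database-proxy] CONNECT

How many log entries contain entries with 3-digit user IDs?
10

To find matching entries:

1. Pattern to match: entries with 3-digit user IDs
2. Scan each log entry for the pattern
3. Count matches: 10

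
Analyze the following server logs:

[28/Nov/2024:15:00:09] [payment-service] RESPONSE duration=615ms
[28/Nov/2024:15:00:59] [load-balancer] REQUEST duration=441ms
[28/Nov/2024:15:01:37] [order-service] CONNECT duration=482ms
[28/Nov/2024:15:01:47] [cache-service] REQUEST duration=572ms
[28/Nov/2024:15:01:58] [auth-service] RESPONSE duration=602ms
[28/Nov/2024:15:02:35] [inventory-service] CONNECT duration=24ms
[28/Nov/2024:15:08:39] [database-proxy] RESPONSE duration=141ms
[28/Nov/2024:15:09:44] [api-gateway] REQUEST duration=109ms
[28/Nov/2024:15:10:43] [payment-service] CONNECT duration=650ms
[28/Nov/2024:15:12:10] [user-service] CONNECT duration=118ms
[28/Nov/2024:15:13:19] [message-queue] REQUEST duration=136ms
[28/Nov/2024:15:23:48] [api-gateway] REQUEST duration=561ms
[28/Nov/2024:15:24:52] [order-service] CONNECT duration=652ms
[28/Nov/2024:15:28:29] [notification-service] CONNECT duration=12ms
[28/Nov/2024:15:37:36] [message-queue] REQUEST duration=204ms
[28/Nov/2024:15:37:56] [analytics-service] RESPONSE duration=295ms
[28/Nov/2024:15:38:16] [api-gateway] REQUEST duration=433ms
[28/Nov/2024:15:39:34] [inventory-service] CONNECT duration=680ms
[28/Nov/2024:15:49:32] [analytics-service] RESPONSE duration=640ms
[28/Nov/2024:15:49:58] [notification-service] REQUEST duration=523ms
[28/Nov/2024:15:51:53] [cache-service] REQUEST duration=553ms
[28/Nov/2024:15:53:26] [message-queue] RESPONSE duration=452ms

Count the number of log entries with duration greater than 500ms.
10

To count timeouts:

1. Threshold: 500ms
2. Extract duration from each log entry
3. Count entries where duration > 500
4. Timeout count: 10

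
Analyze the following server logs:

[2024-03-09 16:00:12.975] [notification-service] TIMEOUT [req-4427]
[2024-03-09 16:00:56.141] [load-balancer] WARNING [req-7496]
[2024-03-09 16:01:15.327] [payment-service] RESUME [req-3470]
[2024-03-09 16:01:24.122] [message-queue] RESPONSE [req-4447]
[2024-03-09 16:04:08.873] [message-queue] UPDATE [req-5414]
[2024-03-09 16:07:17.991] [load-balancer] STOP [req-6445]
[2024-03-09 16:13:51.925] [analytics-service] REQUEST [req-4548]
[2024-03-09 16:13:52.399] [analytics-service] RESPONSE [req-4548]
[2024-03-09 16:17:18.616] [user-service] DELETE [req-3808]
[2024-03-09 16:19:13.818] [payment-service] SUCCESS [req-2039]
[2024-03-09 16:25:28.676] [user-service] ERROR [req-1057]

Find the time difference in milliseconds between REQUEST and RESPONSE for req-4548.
474

To calculate latency:

1. Find REQUEST with id req-4548: 2024-03-09 16:13:51.925
2. Find RESPONSE with id req-4548: 2024-03-09 16:13:52.399
3. Latency: 2024-03-09 16:13:52.399 - 2024-03-09 16:13:51.925 = 474ms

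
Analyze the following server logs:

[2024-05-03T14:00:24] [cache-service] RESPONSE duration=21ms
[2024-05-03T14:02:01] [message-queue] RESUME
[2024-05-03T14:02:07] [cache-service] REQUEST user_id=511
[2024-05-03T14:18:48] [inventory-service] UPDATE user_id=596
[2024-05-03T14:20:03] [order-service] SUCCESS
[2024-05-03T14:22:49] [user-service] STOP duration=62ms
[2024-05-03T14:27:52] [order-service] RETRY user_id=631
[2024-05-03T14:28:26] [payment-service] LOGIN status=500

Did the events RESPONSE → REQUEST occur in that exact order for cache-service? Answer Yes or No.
Yes

To verify sequence order:

1. Find all events in sequence RESPONSE → REQUEST for cache-service
2. Extract their timestamps
3. Check if timestamps are in ascending order
4. Result: Yes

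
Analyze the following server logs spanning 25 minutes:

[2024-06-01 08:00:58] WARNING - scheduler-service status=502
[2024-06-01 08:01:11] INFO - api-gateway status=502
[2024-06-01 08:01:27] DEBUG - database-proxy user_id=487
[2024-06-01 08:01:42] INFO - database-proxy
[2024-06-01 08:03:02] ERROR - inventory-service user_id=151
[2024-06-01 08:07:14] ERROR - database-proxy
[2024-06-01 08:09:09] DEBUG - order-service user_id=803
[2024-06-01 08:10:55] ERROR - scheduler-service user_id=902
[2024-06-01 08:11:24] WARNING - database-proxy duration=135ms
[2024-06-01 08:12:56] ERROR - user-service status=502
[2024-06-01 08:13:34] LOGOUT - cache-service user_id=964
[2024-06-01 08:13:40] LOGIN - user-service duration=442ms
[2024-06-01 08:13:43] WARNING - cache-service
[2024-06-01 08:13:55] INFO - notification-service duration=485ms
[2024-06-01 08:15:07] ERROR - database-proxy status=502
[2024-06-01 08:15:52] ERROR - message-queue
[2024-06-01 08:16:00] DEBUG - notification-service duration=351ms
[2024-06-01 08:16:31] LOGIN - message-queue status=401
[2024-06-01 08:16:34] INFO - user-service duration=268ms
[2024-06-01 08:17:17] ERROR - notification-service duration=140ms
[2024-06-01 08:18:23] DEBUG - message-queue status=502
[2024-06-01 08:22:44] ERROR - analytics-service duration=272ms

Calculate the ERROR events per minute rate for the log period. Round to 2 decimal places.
0.32

To calculate the rate:

1. Count total ERROR events: 8
2. Total time period: 25 minutes
3. Rate = 8 / 25 = 0.32 events per minute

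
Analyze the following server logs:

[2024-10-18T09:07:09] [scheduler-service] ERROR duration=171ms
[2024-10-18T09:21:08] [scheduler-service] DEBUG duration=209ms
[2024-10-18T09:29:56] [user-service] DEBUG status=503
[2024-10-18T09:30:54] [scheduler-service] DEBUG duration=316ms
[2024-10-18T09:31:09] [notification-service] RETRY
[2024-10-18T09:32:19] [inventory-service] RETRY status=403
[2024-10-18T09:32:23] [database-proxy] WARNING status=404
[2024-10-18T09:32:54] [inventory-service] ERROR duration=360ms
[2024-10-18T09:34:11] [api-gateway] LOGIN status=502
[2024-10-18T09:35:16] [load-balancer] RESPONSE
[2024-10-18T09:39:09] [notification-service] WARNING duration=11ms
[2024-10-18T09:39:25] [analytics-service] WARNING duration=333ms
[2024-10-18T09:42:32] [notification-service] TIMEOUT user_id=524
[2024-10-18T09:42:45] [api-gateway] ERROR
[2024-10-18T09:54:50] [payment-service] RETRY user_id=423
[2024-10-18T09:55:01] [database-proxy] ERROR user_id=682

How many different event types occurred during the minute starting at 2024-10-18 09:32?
3

To count unique event types:

1. Filter events in the minute starting at 2024-10-18 09:32
2. Extract event types from matching entries
3. Count unique types: 3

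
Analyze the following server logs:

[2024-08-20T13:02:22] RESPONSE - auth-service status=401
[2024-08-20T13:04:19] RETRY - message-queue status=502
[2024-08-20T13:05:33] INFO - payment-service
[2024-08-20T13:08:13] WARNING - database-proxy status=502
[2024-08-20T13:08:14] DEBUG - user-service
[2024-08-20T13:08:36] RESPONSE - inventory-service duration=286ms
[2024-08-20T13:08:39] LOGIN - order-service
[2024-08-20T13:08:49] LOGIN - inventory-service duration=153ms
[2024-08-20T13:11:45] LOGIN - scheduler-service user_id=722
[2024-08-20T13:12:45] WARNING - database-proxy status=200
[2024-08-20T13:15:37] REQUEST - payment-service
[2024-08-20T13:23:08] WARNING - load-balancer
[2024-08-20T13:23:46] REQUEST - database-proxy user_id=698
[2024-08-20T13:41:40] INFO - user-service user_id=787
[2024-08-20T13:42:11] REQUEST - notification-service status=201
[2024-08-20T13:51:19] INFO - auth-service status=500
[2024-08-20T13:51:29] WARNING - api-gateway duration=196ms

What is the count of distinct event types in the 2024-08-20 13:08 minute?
4

To count unique event types:

1. Filter events in the minute starting at 2024-08-20 13:08
2. Extract event types from matching entries
3. Count unique types: 4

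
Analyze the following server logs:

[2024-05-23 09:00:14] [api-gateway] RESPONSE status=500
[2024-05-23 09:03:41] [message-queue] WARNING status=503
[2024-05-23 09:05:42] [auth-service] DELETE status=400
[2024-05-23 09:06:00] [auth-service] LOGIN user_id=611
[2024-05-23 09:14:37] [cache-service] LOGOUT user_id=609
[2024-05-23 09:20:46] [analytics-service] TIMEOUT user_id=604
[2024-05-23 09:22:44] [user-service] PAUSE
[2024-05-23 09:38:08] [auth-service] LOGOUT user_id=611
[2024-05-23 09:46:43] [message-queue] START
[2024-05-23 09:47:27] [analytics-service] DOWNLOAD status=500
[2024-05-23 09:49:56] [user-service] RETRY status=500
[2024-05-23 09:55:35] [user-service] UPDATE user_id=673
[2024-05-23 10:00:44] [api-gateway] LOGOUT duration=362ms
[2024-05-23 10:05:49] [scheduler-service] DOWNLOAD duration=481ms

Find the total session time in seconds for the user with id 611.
1928

To calculate session duration:

1. Find LOGIN event for user_id=611: 2024-05-23 09:06:00
2. Find LOGOUT event for user_id=611: 2024-05-23 09:38:08
3. Session duration: 2024-05-23 09:38:08 - 2024-05-23 09:06:00 = 1928 seconds (32 minutes)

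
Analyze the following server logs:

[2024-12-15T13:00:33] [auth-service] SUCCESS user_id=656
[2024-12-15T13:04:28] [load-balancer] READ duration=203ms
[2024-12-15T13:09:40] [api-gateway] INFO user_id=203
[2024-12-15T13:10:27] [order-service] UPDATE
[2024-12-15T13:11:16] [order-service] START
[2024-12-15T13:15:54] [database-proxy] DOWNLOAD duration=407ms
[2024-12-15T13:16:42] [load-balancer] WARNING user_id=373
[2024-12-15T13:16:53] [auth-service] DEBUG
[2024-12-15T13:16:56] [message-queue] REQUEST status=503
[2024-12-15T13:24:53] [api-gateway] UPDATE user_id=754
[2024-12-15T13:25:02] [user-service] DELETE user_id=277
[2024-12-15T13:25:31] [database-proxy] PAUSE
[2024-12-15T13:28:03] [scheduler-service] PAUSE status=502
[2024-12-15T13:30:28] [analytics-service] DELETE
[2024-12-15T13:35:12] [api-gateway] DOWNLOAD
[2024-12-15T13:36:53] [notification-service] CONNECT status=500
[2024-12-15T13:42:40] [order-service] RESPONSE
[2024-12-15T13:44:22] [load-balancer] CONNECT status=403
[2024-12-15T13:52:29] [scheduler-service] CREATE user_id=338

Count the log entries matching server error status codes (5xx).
3

To find matching entries:

1. Pattern to match: server error status codes (5xx)
2. Scan each log entry for the pattern
3. Count matches: 3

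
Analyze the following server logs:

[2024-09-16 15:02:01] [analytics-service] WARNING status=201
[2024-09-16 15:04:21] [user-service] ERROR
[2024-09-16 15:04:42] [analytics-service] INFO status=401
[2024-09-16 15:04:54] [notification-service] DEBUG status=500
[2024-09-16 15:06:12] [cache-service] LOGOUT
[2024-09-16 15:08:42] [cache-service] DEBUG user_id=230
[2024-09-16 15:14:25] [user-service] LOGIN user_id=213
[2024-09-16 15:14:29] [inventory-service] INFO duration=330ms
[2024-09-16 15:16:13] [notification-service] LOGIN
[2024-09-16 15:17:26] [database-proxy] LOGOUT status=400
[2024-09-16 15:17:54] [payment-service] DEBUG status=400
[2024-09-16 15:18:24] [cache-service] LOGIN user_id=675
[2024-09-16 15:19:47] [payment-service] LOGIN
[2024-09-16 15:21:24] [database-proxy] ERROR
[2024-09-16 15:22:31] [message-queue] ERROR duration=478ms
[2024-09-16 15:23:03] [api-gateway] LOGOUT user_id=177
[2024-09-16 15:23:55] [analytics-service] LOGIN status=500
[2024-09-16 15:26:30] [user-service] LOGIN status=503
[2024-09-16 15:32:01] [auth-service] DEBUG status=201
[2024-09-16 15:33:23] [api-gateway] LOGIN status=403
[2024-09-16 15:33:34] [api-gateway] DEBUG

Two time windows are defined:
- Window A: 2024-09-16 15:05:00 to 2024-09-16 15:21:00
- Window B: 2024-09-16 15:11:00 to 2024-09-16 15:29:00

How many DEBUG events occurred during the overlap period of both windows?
1

To find overlap events:

1. Window A: 2024-09-16 15:05:00 to 2024-09-16 15:21:00
2. Window B: 2024-09-16 15:11:00 to 2024-09-16 15:29:00
3. Overlap period: 2024-09-16 15:11:00 to 2024-09-16 15:21:00
4. Count DEBUG events in overlap: 1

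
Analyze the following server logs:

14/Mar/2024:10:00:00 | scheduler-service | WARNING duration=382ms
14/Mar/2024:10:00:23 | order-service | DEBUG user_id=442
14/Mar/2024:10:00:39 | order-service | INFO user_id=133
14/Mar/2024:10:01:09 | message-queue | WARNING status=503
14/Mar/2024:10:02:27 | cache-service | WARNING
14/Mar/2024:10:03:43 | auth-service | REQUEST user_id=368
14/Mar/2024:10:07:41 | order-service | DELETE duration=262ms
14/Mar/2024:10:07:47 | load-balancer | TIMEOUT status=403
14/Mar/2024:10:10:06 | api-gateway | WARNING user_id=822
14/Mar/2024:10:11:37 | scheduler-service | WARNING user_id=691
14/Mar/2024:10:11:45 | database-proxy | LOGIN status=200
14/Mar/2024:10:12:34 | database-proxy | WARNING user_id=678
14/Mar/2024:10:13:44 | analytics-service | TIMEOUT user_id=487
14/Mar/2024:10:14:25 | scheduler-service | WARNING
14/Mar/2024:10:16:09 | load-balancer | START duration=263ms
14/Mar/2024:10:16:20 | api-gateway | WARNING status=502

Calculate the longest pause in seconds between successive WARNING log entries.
459

To find the longest gap:

1. Extract all WARNING events in chronological order
2. Calculate time differences between consecutive events
3. Find the maximum difference
4. Longest gap: 459 seconds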